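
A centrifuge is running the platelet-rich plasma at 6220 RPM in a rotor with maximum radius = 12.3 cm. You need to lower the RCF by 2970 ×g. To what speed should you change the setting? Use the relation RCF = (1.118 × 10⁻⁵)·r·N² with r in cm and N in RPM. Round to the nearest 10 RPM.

≈ 4130 RPM

Current RCF = 1.118 × 10⁻⁵ × 12.3 × (6220)² = 1.118 × 10⁻⁵ × 12.3 × 38,688,400 ≈ 5,320.2 × g
Target RCF = 5,320.2 − 2,970 = 2,350.2 × g
N² = 2,350.2 / (13.7514 × 10⁻⁵) = 17,090,624
N ≈ √17,090,624 ≈ 4,134.1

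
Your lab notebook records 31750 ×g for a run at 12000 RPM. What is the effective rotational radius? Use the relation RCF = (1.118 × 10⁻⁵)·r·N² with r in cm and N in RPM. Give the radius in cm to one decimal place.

RCF = 1.118 × 10⁻⁵ × r × N²
31750 = 1.118 × 10⁻⁵ × r × (12000)²
r = 31750 / (1.118 × 10⁻⁵ × 144,000,000) = 31750 / 1609.92 ≈ 19.721 cm

r ≈ 19.7 cm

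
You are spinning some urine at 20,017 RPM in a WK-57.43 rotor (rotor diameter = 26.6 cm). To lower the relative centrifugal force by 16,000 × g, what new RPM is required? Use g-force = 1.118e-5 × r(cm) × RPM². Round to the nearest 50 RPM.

≈ 17100 RPM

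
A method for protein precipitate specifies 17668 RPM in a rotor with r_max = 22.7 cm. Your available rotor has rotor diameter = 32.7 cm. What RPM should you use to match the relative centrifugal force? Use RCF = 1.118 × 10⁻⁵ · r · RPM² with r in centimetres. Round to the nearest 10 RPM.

RCF_original = 1.118 × 10⁻⁵ × 22.7 × (17668)² = 1.118 × 10⁻⁵ × 22.7 × 312,158,224 ≈ 79,221.4 × g
Your rotor: r = 32.7 / 2 = 16.35 cm
79,221.4 = 1.118 × 10⁻⁵ × 16.35 × N²
N² = 79,221.4 / (18.2793 × 10⁻⁵) = 433,394,058
N ≈ √433,394,058 ≈ 20,818.1

≈ 20820 RPM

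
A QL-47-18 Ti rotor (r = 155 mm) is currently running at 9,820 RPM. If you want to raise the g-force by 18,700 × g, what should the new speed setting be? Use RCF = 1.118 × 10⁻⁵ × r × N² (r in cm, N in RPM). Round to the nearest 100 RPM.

14300 RPM

r = 155 mm = 15.5 cm
Current RCF = 1.118 × 10⁻⁵ × 15.5 × (9820)² = 1.118 × 10⁻⁵ × 15.5 × 96,432,400 ≈ 16,710.8 × g
Target RCF = 16,710.8 + 18,700 = 35,410.8 × g
N² = 35,410.8 / (17.329 × 10⁻⁵) = 204,344,163
N ≈ √204,344,163 ≈ 14,294.9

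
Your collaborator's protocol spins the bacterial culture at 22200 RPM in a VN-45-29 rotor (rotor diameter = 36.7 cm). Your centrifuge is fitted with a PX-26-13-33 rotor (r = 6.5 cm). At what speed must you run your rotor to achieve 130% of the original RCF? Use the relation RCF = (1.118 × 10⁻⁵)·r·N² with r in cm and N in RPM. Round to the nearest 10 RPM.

≈ 42530 RPM

Original rotor: r = 36.7 / 2 = 18.35 cm
RCF_original = 1.118 × 10⁻⁵ × 18.35 × (22200)² = 1.118 × 10⁻⁵ × 18.35 × 492,840,000 ≈ 101,107.6 × g
Target RCF = 1.3 × 101,107.6 ≈ 131,439.9 × g
131,439.9 = 1.118 × 10⁻⁵ × 6.5 × N²
N² = 131,439.9 / (7.267 × 10⁻⁵) = 1,808,722,994
N ≈ √1,808,722,994 ≈ 42,529.1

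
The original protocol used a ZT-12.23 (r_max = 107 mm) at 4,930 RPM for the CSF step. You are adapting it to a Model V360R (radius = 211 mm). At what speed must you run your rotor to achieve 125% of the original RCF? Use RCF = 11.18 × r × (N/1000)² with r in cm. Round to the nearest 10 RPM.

≈ 3930 RPM

Original rotor: r = 107 mm = 10.7 cm
RCF = 11.18 × r × (N/1000)²
RCF_original = 11.18 × 10.7 × (4.93)² = 11.18 × 10.7 × 24.3049 ≈ 2,907.5 × g
Target RCF = 1.25 × 2,907.5 ≈ 3,634.4 × g
Your rotor: r = 211 mm = 21.1 cm
3,634.4 = 11.18 × 21.1 × (N/1000)²
(N/1000)² = 3,634.4 / 235.898 = 15.40666
N = 1000 × √15.40666 ≈ 3,925.1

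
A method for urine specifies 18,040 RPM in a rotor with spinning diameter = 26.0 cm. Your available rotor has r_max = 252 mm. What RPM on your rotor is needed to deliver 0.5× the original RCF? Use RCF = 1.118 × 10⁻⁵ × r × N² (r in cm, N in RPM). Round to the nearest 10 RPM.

Original rotor: r = 26.0 / 2 = 13 cm
RCF = 1.118 × 10⁻⁵ × r × N²
RCF_original = 1.118 × 10⁻⁵ × 13 × (18040)² = 1.118 × 10⁻⁵ × 13 × 325,441,600 ≈ 47,299.7 × g
Target RCF = 0.5 × 47,299.7 ≈ 23,649.8 × g
Your rotor: r = 252 mm = 25.2 cm
23,649.8 = 1.118 × 10⁻⁵ × 25.2 × N²
N² = 23,649.8 / (28.1736 × 10⁻⁵) = 83,943,124
N ≈ √83,943,124 ≈ 9,162.0

9160 RPM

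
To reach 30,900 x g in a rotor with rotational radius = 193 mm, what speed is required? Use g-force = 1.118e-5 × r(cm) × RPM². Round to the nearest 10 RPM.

≈ 11970 RPM

r = 193 mm = 19.3 cm
RCF = 1.118 × 10⁻⁵ × r × N²
30,900 = 1.118 × 10⁻⁵ × 19.3 × N²
N² = 30,900 / (21.5774 × 10⁻⁵) = 143,205,391
N ≈ √143,205,391 ≈ 11,966.8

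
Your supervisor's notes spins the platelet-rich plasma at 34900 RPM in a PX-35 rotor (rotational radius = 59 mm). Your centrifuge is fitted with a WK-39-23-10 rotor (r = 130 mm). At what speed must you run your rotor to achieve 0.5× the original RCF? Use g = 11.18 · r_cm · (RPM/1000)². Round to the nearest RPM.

16625 RPM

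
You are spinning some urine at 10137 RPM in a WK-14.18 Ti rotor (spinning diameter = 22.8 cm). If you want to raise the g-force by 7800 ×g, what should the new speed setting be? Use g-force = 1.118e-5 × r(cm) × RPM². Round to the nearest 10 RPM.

r = 22.8 / 2 = 11.4 cm
Current RCF = 1.118 × 10⁻⁵ × 11.4 × (10137)² = 1.118 × 10⁻⁵ × 11.4 × 102,758,769 ≈ 13,096.8 × g
Target RCF = 13,096.8 + 7,800 = 20,896.8 × g
N² = 20,896.8 / (12.7452 × 10⁻⁵) = 163,958,196
N ≈ √163,958,196 ≈ 12,804.6

N₂ ≈ 12800 RPM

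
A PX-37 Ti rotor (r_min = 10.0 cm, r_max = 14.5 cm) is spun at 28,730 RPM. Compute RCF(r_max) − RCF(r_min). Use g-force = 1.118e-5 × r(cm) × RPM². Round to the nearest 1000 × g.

42000 x g

RCF_max = 1.118 × 10⁻⁵ × 14.5 × (28730)² = 1.118 × 10⁻⁵ × 14.5 × 825,412,900 ≈ 133,807.7 × g
RCF_min = 1.118 × 10⁻⁵ × 10 × (28730)² = 1.118 × 10⁻⁵ × 10 × 825,412,900 ≈ 92,281.2 × g
ΔRCF = 133,807.7 − 92,281.2 = 41,526.5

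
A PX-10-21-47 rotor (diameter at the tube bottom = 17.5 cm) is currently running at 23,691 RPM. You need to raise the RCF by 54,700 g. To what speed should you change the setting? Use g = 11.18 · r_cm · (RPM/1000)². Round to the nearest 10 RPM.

33470 RPM

r = 17.5 / 2 = 8.75 cm
Current RCF = 11.18 × 8.75 × (23.691)² = 11.18 × 8.75 × 561.263481 ≈ 54,905.6 × g
Target RCF = 54,905.6 + 54,700 = 109,605.6 × g
(N/1000)² = 109,605.6 / 97.825 = 1120.425
N = 1000 × √1120.425 ≈ 33,472.8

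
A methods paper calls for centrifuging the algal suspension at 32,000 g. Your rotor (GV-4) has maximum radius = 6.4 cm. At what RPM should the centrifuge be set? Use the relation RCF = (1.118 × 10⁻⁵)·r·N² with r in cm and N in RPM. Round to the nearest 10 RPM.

32,000 = 1.118 × 10⁻⁵ × 6.4 × N²
N² = 32,000 / (7.1552 × 10⁻⁵) = 447,227,191
N ≈ √447,227,191 ≈ 21,147.7

21150 RPM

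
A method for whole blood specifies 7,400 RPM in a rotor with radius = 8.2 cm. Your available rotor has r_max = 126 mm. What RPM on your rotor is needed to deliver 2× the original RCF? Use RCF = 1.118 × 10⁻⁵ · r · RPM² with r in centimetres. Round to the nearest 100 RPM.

RCF = 1.118 × 10⁻⁵ × r × N²
RCF_original = 1.118 × 10⁻⁵ × 8.2 × (7400)² = 1.118 × 10⁻⁵ × 8.2 × 54,760,000 ≈ 5,020.2 × g
Target RCF = 2 × 5,020.2 ≈ 10,040.4 × g
Your rotor: r = 126 mm = 12.6 cm
10,040.4 = 1.118 × 10⁻⁵ × 12.6 × N²
N² = 10,040.4 / (14.0868 × 10⁻⁵) = 71,275,236
N ≈ √71,275,236 ≈ 8,442.5

≈ 8400 RPM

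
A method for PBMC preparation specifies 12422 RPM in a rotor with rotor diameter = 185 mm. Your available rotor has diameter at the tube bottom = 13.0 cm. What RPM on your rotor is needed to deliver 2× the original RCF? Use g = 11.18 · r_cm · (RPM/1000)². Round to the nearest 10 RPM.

20960 RPM

Original rotor: r = 185 mm / 2 = 92.5 mm = 9.25 cm
RCF = 11.18 × r × (N/1000)²
RCF_original = 11.18 × 9.25 × (12.422)² = 11.18 × 9.25 × 154.306084 ≈ 15,957.6 × g
Target RCF = 2 × 15,957.6 ≈ 31,915.2 × g
Your rotor: r = 13.0 / 2 = 6.5 cm
31,915.2 = 11.18 × 6.5 × (N/1000)²
(N/1000)² = 31,915.2 / 72.67 = 439.1799
N = 1000 × √439.1799 ≈ 20,956.6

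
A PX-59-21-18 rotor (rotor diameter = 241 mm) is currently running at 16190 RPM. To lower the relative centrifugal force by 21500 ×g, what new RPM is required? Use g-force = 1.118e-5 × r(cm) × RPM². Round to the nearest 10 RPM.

r = 241 mm / 2 = 120.5 mm = 12.05 cm
Current RCF = 1.118 × 10⁻⁵ × 12.05 × (16190)² = 1.118 × 10⁻⁵ × 12.05 × 262,116,100 ≈ 35,312 × g
Target RCF = 35,312 − 21,500 = 13,812 × g
N² = 13,812 / (13.4719 × 10⁻⁵) = 102,524,514
N ≈ √102,524,514 ≈ 10,125.4

≈ 10130 RPM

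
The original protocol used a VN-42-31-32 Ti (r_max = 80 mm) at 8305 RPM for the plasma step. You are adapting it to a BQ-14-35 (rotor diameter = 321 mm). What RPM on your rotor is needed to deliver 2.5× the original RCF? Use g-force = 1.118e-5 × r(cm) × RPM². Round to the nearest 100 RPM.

≈ 9300 RPM

Original rotor: r = 80 mm = 8.0 cm
RCF_original = 1.118 × 10⁻⁵ × 8 × (8305)² = 1.118 × 10⁻⁵ × 8 × 68,973,025 ≈ 6,168.9 × g
Target RCF = 2.5 × 6,168.9 ≈ 15,422.2 × g
Your rotor: r = 321 mm / 2 = 160.5 mm = 16.05 cm
15,422.2 = 1.118 × 10⁻⁵ × 16.05 × N²
N² = 15,422.2 / (17.9439 × 10⁻⁵) = 85,946,756
N ≈ √85,946,756 ≈ 9,270.7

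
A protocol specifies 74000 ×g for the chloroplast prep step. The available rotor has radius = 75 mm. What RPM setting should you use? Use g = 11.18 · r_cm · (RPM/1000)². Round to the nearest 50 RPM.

r = 75 mm = 7.5 cm
RCF = 11.18 × r × (N/1000)²
74,000 = 11.18 × 7.5 × (N/1000)²
(N/1000)² = 74,000 / 83.85 = 882.5283
N = 1000 × √882.5283 ≈ 29,707.4

29700 RPM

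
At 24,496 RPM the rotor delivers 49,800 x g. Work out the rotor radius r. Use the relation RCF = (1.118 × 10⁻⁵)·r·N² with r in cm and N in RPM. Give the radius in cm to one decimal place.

49800 = 1.118 × 10⁻⁵ × r × (24496)²
r = 49800 / (1.118 × 10⁻⁵ × 600,054,016) = 49800 / 6708.604 ≈ 7.423 cm

r ≈ 7.4 cm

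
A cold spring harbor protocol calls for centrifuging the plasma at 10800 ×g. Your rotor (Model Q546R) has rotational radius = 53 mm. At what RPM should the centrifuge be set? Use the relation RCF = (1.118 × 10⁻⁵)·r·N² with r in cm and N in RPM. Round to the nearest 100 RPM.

13500 RPM

r = 53 mm = 5.3 cm
10,800 = 1.118 × 10⁻⁵ × 5.3 × N²
N² = 10,800 / (5.9254 × 10⁻⁵) = 182,266,176
N ≈ √182,266,176 ≈ 13,500.6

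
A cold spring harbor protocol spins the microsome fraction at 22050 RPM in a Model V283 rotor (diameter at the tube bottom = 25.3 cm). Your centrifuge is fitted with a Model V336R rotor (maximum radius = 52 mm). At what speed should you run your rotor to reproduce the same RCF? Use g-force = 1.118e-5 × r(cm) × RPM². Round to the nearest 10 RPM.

Original rotor: r = 25.3 / 2 = 12.65 cm
RCF = 1.118 × 10⁻⁵ × r × N²
RCF_original = 1.118 × 10⁻⁵ × 12.65 × (22050)² = 1.118 × 10⁻⁵ × 12.65 × 486,202,500 ≈ 68,762.2 × g
Your rotor: r = 52 mm = 5.2 cm
68,762.2 = 1.118 × 10⁻⁵ × 5.2 × N²
N² = 68,762.2 / (5.8136 × 10⁻⁵) = 1,182,781,753
N ≈ √1,182,781,753 ≈ 34,391.6

34390 RPM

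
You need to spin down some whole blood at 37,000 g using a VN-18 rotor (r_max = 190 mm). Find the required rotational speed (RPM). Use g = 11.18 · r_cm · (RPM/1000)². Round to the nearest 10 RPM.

13200 RPM

r = 190 mm = 19.0 cm
37,000 = 11.18 × 19 × (N/1000)²
(N/1000)² = 37,000 / 212.42 = 174.1832
N = 1000 × √174.1832 ≈ 13,197.8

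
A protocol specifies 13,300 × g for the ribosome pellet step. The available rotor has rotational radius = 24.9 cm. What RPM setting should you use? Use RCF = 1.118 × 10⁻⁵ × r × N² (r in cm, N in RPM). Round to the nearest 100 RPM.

N ≈ 6900 RPM

RCF = 1.118 × 10⁻⁵ × r × N²
13,300 = 1.118 × 10⁻⁵ × 24.9 × N²
N² = 13,300 / (27.8382 × 10⁻⁵) = 47,776,077
N ≈ √47,776,077 ≈ 6,912.0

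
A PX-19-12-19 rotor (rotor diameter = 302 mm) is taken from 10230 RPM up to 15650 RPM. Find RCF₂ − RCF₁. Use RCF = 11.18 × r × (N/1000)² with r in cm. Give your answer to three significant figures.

r = 302 mm / 2 = 151 mm = 15.1 cm
RCF₁ = 11.18 × 15.1 × (10.23)² = 11.18 × 15.1 × 104.6529 ≈ 17,667.3 × g
RCF₂ = 11.18 × 15.1 × (15.65)² = 11.18 × 15.1 × 244.9225 ≈ 41,347.3 × g
Increase = 41,347.3 − 17,667.3 = 23,680

≈ 23700 x g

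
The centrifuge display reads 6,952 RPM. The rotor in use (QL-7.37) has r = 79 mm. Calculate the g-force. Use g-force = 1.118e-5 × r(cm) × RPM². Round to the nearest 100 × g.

4300 x g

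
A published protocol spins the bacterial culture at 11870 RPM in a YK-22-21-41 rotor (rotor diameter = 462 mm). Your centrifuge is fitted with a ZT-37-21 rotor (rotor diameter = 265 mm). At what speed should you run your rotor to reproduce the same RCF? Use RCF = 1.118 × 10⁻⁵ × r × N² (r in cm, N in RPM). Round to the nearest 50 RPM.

≈ 15650 RPM

Original rotor: r = 462 mm / 2 = 231 mm = 23.1 cm
RCF = 1.118 × 10⁻⁵ × r × N²
RCF_original = 1.118 × 10⁻⁵ × 23.1 × (11870)² = 1.118 × 10⁻⁵ × 23.1 × 140,896,900 ≈ 36,387.8 × g
Your rotor: r = 265 mm / 2 = 132.5 mm = 13.25 cm
36,387.8 = 1.118 × 10⁻⁵ × 13.25 × N²
N² = 36,387.8 / (14.8135 × 10⁻⁵) = 245,639,451
N ≈ √245,639,451 ≈ 15,672.9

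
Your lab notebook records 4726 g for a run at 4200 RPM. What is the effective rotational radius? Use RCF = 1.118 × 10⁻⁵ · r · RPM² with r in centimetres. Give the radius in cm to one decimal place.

24.0 cm

RCF = 1.118 × 10⁻⁵ × r × N²
4726 = 1.118 × 10⁻⁵ × r × (4200)²
r = 4726 / (1.118 × 10⁻⁵ × 17,640,000) = 4726 / 197.2152 ≈ 23.964 cm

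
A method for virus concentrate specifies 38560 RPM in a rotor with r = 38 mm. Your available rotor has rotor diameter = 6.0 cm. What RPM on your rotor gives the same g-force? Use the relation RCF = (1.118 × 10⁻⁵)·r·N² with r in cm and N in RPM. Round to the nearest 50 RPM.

43400 RPM

Original rotor: r = 38 mm = 3.8 cm
RCF = 1.118 × 10⁻⁵ × r × N²
RCF_original = 1.118 × 10⁻⁵ × 3.8 × (38560)² = 1.118 × 10⁻⁵ × 3.8 × 1,486,873,600 ≈ 63,168.3 × g
Your rotor: r = 6.0 / 2 = 3 cm
63,168.3 = 1.118 × 10⁻⁵ × 3 × N²
N² = 63,168.3 / (3.354 × 10⁻⁵) = 1,883,372,093
N ≈ √1,883,372,093 ≈ 43,397.8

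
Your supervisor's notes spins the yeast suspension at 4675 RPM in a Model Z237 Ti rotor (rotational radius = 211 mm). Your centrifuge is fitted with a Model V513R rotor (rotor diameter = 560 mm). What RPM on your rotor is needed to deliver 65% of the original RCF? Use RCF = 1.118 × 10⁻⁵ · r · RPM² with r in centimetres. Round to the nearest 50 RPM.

3250 RPM

Original rotor: r = 211 mm = 21.1 cm
RCF_original = 1.118 × 10⁻⁵ × 21.1 × (4675)² = 1.118 × 10⁻⁵ × 21.1 × 21,855,625 ≈ 5,155.7 × g
Target RCF = 0.65 × 5,155.7 ≈ 3,351.2 × g
Your rotor: r = 560 mm / 2 = 280 mm = 28 cm
3,351.2 = 1.118 × 10⁻⁵ × 28 × N²
N² = 3,351.2 / (31.304 × 10⁻⁵) = 10,705,341
N ≈ √10,705,341 ≈ 3,271.9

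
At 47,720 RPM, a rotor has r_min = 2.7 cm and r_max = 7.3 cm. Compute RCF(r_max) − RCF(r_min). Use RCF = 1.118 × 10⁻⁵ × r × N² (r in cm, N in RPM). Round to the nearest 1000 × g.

117000 g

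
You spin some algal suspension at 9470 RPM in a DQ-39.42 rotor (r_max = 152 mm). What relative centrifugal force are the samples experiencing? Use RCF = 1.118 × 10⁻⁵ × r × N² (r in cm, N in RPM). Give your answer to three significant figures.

r = 152 mm = 15.2 cm
RCF = 1.118 × 10⁻⁵ × 15.2 × (9470)² = 1.118 × 10⁻⁵ × 15.2 × 89,680,900 ≈ 15,240 × g

RCF ≈ 15200 × g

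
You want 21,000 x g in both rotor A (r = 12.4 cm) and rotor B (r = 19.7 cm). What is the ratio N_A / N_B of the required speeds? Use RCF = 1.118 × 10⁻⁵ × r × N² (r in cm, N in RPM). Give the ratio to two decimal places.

At fixed RCF, N ∝ 1/√r, so N_A/N_B = √(r_B/r_A) = √(19.7/12.4) = √1.588710 = 1.2604.

1.26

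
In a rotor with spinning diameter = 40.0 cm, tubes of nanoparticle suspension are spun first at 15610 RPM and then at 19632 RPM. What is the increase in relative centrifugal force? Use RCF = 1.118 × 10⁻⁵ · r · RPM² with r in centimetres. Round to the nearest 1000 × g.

≈ 32000 g

r = 40.0 / 2 = 20 cm
RCF₁ = 1.118 × 10⁻⁵ × 20 × (15610)² = 1.118 × 10⁻⁵ × 20 × 243,672,100 ≈ 54,485.1 × g
RCF₂ = 1.118 × 10⁻⁵ × 20 × (19632)² = 1.118 × 10⁻⁵ × 20 × 385,415,424 ≈ 86,178.9 × g
Increase = 86,178.9 − 54,485.1 = 31,693.8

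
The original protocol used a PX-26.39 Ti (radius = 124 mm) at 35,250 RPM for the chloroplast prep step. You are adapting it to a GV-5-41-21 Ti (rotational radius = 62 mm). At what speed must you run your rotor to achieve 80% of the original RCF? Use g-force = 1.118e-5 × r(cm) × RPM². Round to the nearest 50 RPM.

≈ 44600 RPM

Original rotor: r = 124 mm = 12.4 cm
RCF_original = 1.118 × 10⁻⁵ × 12.4 × (35250)² = 1.118 × 10⁻⁵ × 12.4 × 1,242,562,500 ≈ 172,258.9 × g
Target RCF = 0.8 × 172,258.9 ≈ 137,807.1 × g
Your rotor: r = 62 mm = 6.2 cm
137,807.1 = 1.118 × 10⁻⁵ × 6.2 × N²
N² = 137,807.1 / (6.9316 × 10⁻⁵) = 1,988,099,429
N ≈ √1,988,099,429 ≈ 44,588.1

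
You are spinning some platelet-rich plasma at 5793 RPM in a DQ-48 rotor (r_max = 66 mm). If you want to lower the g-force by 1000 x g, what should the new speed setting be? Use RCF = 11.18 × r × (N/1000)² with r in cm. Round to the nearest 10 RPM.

≈ 4470 RPM

r = 66 mm = 6.6 cm
Current RCF = 11.18 × 6.6 × (5.793)² = 11.18 × 6.6 × 33.558849 ≈ 2,476.2 × g
Target RCF = 2,476.2 − 1,000 = 1,476.2 × g
(N/1000)² = 1,476.2 / 73.788 = 20.00596
N = 1000 × √20.00596 ≈ 4,472.8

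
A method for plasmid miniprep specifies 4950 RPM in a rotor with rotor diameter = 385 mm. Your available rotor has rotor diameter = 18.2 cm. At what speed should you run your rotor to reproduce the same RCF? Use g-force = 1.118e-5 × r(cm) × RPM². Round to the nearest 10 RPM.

Original rotor: r = 385 mm / 2 = 192.5 mm = 19.25 cm
RCF = 1.118 × 10⁻⁵ × r × N²
RCF_original = 1.118 × 10⁻⁵ × 19.25 × (4950)² = 1.118 × 10⁻⁵ × 19.25 × 24,502,500 ≈ 5,273.3 × g
Your rotor: r = 18.2 / 2 = 9.1 cm
5,273.3 = 1.118 × 10⁻⁵ × 9.1 × N²
N² = 5,273.3 / (10.1738 × 10⁻⁵) = 51,832,157
N ≈ √51,832,157 ≈ 7,199.5

≈ 7200 RPM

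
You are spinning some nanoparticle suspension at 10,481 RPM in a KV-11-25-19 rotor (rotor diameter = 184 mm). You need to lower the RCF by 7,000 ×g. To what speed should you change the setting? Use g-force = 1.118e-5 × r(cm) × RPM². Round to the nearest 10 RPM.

r = 184 mm / 2 = 92 mm = 9.2 cm
Current RCF = 1.118 × 10⁻⁵ × 9.2 × (10481)² = 1.118 × 10⁻⁵ × 9.2 × 109,851,361 ≈ 11,298.9 × g
Target RCF = 11,298.9 − 7,000 = 4,298.9 × g
N² = 4,298.9 / (10.2856 × 10⁻⁵) = 41,795,326
N ≈ √41,795,326 ≈ 6,464.9

≈ 6460 RPM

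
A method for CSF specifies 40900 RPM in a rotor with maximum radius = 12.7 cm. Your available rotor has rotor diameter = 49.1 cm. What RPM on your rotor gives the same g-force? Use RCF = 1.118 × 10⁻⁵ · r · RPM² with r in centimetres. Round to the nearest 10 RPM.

RCF_original = 1.118 × 10⁻⁵ × 12.7 × (40900)² = 1.118 × 10⁻⁵ × 12.7 × 1,672,810,000 ≈ 237,515.6 × g
Your rotor: r = 49.1 / 2 = 24.55 cm
237,515.6 = 1.118 × 10⁻⁵ × 24.55 × N²
N² = 237,515.6 / (27.4469 × 10⁻⁵) = 865,364,030
N ≈ √865,364,030 ≈ 29,417.1

≈ 29420 RPM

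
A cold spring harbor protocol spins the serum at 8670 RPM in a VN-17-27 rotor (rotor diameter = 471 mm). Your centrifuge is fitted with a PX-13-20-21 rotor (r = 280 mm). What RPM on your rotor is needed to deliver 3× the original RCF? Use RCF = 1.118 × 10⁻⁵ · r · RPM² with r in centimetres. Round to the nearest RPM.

13772 RPM

Original rotor: r = 471 mm / 2 = 235.5 mm = 23.55 cm
RCF = 1.118 × 10⁻⁵ × r × N²
RCF_original = 1.118 × 10⁻⁵ × 23.55 × (8670)² = 1.118 × 10⁻⁵ × 23.55 × 75,168,900 ≈ 19,791.1 × g
Target RCF = 3 × 19,791.1 ≈ 59,373.3 × g
Your rotor: r = 280 mm = 28.0 cm
59,373.3 = 1.118 × 10⁻⁵ × 28 × N²
N² = 59,373.3 / (31.304 × 10⁻⁵) = 189,666,816
N ≈ √189,666,816 ≈ 13,772.0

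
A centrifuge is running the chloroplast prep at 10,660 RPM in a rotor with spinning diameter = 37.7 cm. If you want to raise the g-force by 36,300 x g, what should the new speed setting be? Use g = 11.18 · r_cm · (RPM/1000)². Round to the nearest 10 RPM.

r = 37.7 / 2 = 18.85 cm
Current RCF = 11.18 × 18.85 × (10.66)² = 11.18 × 18.85 × 113.6356 ≈ 23,947.9 × g
Target RCF = 23,947.9 + 36,300 = 60,247.9 × g
(N/1000)² = 60,247.9 / 210.743 = 285.8833
N = 1000 × √285.8833 ≈ 16,908.1

N₂ ≈ 16910 RPM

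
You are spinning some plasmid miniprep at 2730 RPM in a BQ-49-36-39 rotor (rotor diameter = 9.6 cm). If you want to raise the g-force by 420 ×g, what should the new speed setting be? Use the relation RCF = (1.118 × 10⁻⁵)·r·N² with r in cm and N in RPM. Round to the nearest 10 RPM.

r = 9.6 / 2 = 4.8 cm
Current RCF = 1.118 × 10⁻⁵ × 4.8 × (2730)² = 1.118 × 10⁻⁵ × 4.8 × 7,452,900 ≈ 400 × g
Target RCF = 400 + 420 = 820 × g
N² = 820 / (5.3664 × 10⁻⁵) = 15,280,262
N ≈ √15,280,262 ≈ 3,909.0

N₂ ≈ 3910 RPM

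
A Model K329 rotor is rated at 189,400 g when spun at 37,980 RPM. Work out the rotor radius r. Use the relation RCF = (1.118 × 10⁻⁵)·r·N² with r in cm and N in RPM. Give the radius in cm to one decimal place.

RCF = 1.118 × 10⁻⁵ × r × N²
189400 = 1.118 × 10⁻⁵ × r × (37980)²
r = 189400 / (1.118 × 10⁻⁵ × 1,442,480,400) = 189400 / 16126.93 ≈ 11.744 cm

r ≈ 11.7 cm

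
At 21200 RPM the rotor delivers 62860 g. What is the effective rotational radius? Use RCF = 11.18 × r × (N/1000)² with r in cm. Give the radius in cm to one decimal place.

r ≈ 12.5 cm

RCF = 11.18 × r × (N/1000)²
62860 = 11.18 × r × (21.2)²
r = 62860 / (11.18 × 449.44) = 62860 / 5024.739 ≈ 12.510 cm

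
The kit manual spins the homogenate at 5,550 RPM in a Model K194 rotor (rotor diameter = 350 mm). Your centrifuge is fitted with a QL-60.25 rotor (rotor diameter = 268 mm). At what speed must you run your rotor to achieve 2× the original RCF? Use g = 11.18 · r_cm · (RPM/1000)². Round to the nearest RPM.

Original rotor: r = 350 mm / 2 = 175 mm = 17.5 cm
RCF = 11.18 × r × (N/1000)²
RCF_original = 11.18 × 17.5 × (5.55)² = 11.18 × 17.5 × 30.8025 ≈ 6,026.5 × g
Target RCF = 2 × 6,026.5 ≈ 12,053 × g
Your rotor: r = 268 mm / 2 = 134 mm = 13.4 cm
12,053 = 11.18 × 13.4 × (N/1000)²
(N/1000)² = 12,053 / 149.812 = 80.45417
N = 1000 × √80.45417 ≈ 8,969.6

8970 RPM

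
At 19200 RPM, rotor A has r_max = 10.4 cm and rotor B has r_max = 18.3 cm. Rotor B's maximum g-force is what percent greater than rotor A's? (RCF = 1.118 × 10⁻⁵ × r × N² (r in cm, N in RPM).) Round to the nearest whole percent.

76%

At equal RPM, RCF scales linearly with r: ratio = 18.3 / 10.4 = 1.7596.
So rotor B delivers 76.0% more g-force.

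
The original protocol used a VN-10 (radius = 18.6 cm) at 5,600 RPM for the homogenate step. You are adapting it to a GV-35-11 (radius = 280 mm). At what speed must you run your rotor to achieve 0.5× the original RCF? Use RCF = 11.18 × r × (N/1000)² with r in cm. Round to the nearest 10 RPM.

RCF = 11.18 × r × (N/1000)²
RCF_original = 11.18 × 18.6 × (5.6)² = 11.18 × 18.6 × 31.36 ≈ 6,521.2 × g
Target RCF = 0.5 × 6,521.2 ≈ 3,260.6 × g
Your rotor: r = 280 mm = 28.0 cm
3,260.6 = 11.18 × 28 × (N/1000)²
(N/1000)² = 3,260.6 / 313.04 = 10.41592
N = 1000 × √10.41592 ≈ 3,227.4

3230 RPM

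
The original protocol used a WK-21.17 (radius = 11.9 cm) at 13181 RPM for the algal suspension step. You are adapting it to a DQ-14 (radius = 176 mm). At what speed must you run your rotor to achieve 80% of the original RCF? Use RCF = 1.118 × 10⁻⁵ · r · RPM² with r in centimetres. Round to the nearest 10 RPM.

≈ 9690 RPM

RCF_original = 1.118 × 10⁻⁵ × 11.9 × (13181)² = 1.118 × 10⁻⁵ × 11.9 × 173,738,761 ≈ 23,114.6 × g
Target RCF = 0.8 × 23,114.6 ≈ 18,491.7 × g
Your rotor: r = 176 mm = 17.6 cm
18,491.7 = 1.118 × 10⁻⁵ × 17.6 × N²
N² = 18,491.7 / (19.6768 × 10⁻⁵) = 93,977,171
N ≈ √93,977,171 ≈ 9,694.2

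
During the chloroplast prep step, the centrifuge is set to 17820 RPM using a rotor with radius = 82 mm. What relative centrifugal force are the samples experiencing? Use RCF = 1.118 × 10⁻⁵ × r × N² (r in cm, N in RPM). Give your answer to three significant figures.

r = 82 mm = 8.2 cm
RCF = 1.118 × 10⁻⁵ × r × N²
RCF = 1.118 × 10⁻⁵ × 8.2 × (17820)² = 1.118 × 10⁻⁵ × 8.2 × 317,552,400 ≈ 29,111.9 × g

29100 ×g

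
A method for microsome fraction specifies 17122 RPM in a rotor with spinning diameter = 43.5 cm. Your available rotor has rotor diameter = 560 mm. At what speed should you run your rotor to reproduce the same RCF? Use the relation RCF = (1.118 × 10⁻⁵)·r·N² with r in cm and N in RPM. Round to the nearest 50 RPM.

15100 RPM

Original rotor: r = 43.5 / 2 = 21.75 cm
RCF_original = 1.118 × 10⁻⁵ × 21.75 × (17122)² = 1.118 × 10⁻⁵ × 21.75 × 293,162,884 ≈ 71,287 × g
Your rotor: r = 560 mm / 2 = 280 mm = 28 cm
71,287 = 1.118 × 10⁻⁵ × 28 × N²
N² = 71,287 / (31.304 × 10⁻⁵) = 227,724,891
N ≈ √227,724,891 ≈ 15,090.6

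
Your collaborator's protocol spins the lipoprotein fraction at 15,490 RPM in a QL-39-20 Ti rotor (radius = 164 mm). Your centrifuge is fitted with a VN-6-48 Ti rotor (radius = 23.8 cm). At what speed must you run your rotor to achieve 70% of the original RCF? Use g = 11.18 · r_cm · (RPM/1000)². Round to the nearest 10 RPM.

10760 RPM

Original rotor: r = 164 mm = 16.4 cm
RCF_original = 11.18 × 16.4 × (15.49)² = 11.18 × 16.4 × 239.9401 ≈ 43,993.5 × g
Target RCF = 0.7 × 43,993.5 ≈ 30,795.4 × g
30,795.4 = 11.18 × 23.8 × (N/1000)²
(N/1000)² = 30,795.4 / 266.084 = 115.7356
N = 1000 × √115.7356 ≈ 10,758.0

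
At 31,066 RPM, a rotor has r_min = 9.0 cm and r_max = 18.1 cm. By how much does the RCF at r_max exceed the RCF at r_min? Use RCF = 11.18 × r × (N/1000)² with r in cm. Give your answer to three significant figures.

ΔRCF = 11.18 × (r_max − r_min) × (N/1000)² = 11.18 × 9.1 × 965.096356 ≈ 98,187

ΔRCF ≈ 98200 × g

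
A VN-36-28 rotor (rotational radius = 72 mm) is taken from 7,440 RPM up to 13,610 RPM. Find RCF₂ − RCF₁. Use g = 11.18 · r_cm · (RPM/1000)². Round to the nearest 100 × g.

10500 x g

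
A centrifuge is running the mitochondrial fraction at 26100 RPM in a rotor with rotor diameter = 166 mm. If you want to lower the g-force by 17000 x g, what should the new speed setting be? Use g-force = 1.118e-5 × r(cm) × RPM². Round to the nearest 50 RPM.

r = 166 mm / 2 = 83 mm = 8.3 cm
Current RCF = 1.118 × 10⁻⁵ × 8.3 × (26100)² = 1.118 × 10⁻⁵ × 8.3 × 681,210,000 ≈ 63,212.2 × g
Target RCF = 63,212.2 − 17,000 = 46,212.2 × g
N² = 46,212.2 / (9.2794 × 10⁻⁵) = 498,008,492
N ≈ √498,008,492 ≈ 22,316.1

N₂ ≈ 22300 RPM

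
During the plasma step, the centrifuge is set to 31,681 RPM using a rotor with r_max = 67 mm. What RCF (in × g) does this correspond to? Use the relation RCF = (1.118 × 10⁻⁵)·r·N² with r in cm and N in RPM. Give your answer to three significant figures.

r = 67 mm = 6.7 cm
RCF = 1.118 × 10⁻⁵ × r × N²
RCF = 1.118 × 10⁻⁵ × 6.7 × (31681)² = 1.118 × 10⁻⁵ × 6.7 × 1,003,685,761 ≈ 75,182.1 × g

≈ 75200 × g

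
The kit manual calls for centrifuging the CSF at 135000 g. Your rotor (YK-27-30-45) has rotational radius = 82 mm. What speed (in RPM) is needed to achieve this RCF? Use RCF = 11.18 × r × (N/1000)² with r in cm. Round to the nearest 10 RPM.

r = 82 mm = 8.2 cm
135,000 = 11.18 × 8.2 × (N/1000)²
(N/1000)² = 135,000 / 91.676 = 1472.577
N = 1000 × √1472.577 ≈ 38,374.2

N ≈ 38370 RPM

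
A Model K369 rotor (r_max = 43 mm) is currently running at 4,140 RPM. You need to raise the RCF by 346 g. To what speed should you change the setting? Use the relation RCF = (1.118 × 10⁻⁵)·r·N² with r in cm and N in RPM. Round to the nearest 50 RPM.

4950 RPM

r = 43 mm = 4.3 cm
Current RCF = 1.118 × 10⁻⁵ × 4.3 × (4140)² = 1.118 × 10⁻⁵ × 4.3 × 17,139,600 ≈ 824 × g
Target RCF = 824 + 346 = 1,170 × g
N² = 1,170 / (4.8074 × 10⁻⁵) = 24,337,480
N ≈ √24,337,480 ≈ 4,933.3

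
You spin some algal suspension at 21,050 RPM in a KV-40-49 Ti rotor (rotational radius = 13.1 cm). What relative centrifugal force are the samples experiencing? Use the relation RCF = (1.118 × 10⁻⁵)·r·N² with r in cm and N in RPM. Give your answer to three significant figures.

≈ 64900 x g

RCF = 1.118 × 10⁻⁵ × r × N²
RCF = 1.118 × 10⁻⁵ × 13.1 × (21050)² = 1.118 × 10⁻⁵ × 13.1 × 443,102,500 ≈ 64,895.9 × g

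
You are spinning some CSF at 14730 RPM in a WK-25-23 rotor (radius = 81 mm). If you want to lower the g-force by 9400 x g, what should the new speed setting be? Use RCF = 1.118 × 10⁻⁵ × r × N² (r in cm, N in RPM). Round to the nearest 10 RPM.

r = 81 mm = 8.1 cm
Current RCF = 1.118 × 10⁻⁵ × 8.1 × (14730)² = 1.118 × 10⁻⁵ × 8.1 × 216,972,900 ≈ 19,648.6 × g
Target RCF = 19,648.6 − 9,400 = 10,248.6 × g
N² = 10,248.6 / (9.0558 × 10⁻⁵) = 113,171,669
N ≈ √113,171,669 ≈ 10,638.2

≈ 10640 RPM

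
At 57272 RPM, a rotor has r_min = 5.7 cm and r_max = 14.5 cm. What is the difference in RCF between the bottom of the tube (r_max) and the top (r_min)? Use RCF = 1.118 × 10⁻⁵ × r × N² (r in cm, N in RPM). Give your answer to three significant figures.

ΔRCF ≈ 323000 ×g

ΔRCF = 1.118 × 10⁻⁵ × (r_max − r_min) × N² = 1.118 × 10⁻⁵ × 8.8 × 3,280,081,984 ≈ 322,707.6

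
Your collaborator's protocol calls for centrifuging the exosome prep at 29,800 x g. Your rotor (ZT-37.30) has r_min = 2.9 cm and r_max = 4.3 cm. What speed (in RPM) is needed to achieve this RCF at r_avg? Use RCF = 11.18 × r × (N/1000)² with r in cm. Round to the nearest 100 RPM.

r_avg = (2.9 + 4.3) / 2 = 3.6 cm
RCF = 11.18 × r × (N/1000)²
29,800 = 11.18 × 3.6 × (N/1000)²
(N/1000)² = 29,800 / 40.248 = 740.4095
N = 1000 × √740.4095 ≈ 27,210.5

27200 RPM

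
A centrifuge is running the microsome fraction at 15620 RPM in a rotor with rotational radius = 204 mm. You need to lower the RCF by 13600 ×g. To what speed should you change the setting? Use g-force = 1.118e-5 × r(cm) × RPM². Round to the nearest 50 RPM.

N₂ ≈ 13600 RPM

r = 204 mm = 20.4 cm
Current RCF = 1.118 × 10⁻⁵ × 20.4 × (15620)² = 1.118 × 10⁻⁵ × 20.4 × 243,984,400 ≈ 55,646 × g
Target RCF = 55,646 − 13,600 = 42,046 × g
N² = 42,046 / (22.8072 × 10⁻⁵) = 184,354,064
N ≈ √184,354,064 ≈ 13,577.7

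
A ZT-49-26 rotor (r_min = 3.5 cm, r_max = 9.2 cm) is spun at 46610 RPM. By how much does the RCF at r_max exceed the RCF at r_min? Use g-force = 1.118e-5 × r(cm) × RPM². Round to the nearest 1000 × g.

ΔRCF = 1.118 × 10⁻⁵ × (r_max − r_min) × N² = 1.118 × 10⁻⁵ × 5.7 × 2,172,492,100 ≈ 138,444.2

138000 g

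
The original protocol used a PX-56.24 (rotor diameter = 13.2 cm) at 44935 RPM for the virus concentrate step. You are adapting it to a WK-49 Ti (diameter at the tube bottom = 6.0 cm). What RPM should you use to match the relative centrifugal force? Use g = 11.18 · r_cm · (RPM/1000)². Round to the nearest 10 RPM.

66650 RPM

Original rotor: r = 13.2 / 2 = 6.6 cm
RCF = 11.18 × r × (N/1000)²
RCF_original = 11.18 × 6.6 × (44.935)² = 11.18 × 6.6 × 2,019.154225 ≈ 148,989.4 × g
Your rotor: r = 6.0 / 2 = 3 cm
148,989.4 = 11.18 × 3 × (N/1000)²
(N/1000)² = 148,989.4 / 33.54 = 4442.141
N = 1000 × √4442.141 ≈ 66,649.4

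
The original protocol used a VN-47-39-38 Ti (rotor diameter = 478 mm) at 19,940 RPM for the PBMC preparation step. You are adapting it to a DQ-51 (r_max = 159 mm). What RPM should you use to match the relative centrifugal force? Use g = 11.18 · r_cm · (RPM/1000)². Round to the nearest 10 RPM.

24450 RPM

Original rotor: r = 478 mm / 2 = 239 mm = 23.9 cm
RCF = 11.18 × r × (N/1000)²
RCF_original = 11.18 × 23.9 × (19.94)² = 11.18 × 23.9 × 397.6036 ≈ 106,240.5 × g
Your rotor: r = 159 mm = 15.9 cm
106,240.5 = 11.18 × 15.9 × (N/1000)²
(N/1000)² = 106,240.5 / 177.762 = 597.6559
N = 1000 × √597.6559 ≈ 24,447.0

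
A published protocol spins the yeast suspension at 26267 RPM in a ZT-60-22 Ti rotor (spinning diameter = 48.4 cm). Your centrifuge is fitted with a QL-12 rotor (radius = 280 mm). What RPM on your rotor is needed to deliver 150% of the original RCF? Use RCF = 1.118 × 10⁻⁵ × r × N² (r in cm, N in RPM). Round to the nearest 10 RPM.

Original rotor: r = 48.4 / 2 = 24.2 cm
RCF_original = 1.118 × 10⁻⁵ × 24.2 × (26267)² = 1.118 × 10⁻⁵ × 24.2 × 689,955,289 ≈ 186,671.5 × g
Target RCF = 1.5 × 186,671.5 ≈ 280,007.2 × g
Your rotor: r = 280 mm = 28.0 cm
280,007.2 = 1.118 × 10⁻⁵ × 28 × N²
N² = 280,007.2 / (31.304 × 10⁻⁵) = 894,477,383
N ≈ √894,477,383 ≈ 29,907.8

29910 RPM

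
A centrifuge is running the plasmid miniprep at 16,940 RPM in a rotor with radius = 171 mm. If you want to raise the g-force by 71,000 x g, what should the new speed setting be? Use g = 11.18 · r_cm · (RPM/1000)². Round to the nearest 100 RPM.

25700 RPM

r = 171 mm = 17.1 cm
Current RCF = 11.18 × 17.1 × (16.94)² = 11.18 × 17.1 × 286.9636 ≈ 54,861.1 × g
Target RCF = 54,861.1 + 71,000 = 125,861.1 × g
(N/1000)² = 125,861.1 / 191.178 = 658.3451
N = 1000 × √658.3451 ≈ 25,658.2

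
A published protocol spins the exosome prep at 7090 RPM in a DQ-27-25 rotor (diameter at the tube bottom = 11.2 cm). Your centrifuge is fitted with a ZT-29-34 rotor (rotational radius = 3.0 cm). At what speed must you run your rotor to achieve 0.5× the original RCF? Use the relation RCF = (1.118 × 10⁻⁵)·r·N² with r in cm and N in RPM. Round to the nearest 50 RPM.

6850 RPM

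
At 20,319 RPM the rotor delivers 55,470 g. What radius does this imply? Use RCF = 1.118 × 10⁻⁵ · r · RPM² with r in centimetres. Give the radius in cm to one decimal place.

RCF = 1.118 × 10⁻⁵ × r × N²
55470 = 1.118 × 10⁻⁵ × r × (20319)²
r = 55470 / (1.118 × 10⁻⁵ × 412,861,761) = 55470 / 4615.794 ≈ 12.017 cm

≈ 12.0 cm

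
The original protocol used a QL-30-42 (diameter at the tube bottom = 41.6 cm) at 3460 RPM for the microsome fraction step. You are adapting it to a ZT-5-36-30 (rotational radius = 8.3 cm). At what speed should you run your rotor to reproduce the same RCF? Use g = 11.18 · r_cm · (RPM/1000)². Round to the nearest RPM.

5477 RPM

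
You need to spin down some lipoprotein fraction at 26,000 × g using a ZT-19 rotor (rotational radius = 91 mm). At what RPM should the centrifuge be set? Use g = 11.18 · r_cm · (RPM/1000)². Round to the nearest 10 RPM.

N ≈ 15990 RPM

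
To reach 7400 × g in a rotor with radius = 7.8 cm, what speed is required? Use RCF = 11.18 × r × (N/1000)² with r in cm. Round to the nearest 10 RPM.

N ≈ 9210 RPM

7,400 = 11.18 × 7.8 × (N/1000)²
(N/1000)² = 7,400 / 87.204 = 84.85849
N = 1000 × √84.85849 ≈ 9,211.9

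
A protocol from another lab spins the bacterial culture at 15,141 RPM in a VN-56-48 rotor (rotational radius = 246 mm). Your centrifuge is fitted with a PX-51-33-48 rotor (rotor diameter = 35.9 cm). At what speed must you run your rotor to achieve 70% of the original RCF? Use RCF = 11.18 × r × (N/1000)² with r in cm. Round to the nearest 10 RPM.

14830 RPM

Original rotor: r = 246 mm = 24.6 cm
RCF = 11.18 × r × (N/1000)²
RCF_original = 11.18 × 24.6 × (15.141)² = 11.18 × 24.6 × 229.249881 ≈ 63,050.1 × g
Target RCF = 0.7 × 63,050.1 ≈ 44,135.1 × g
Your rotor: r = 35.9 / 2 = 17.95 cm
44,135.1 = 11.18 × 17.95 × (N/1000)²
(N/1000)² = 44,135.1 / 200.681 = 219.9266
N = 1000 × √219.9266 ≈ 14,829.9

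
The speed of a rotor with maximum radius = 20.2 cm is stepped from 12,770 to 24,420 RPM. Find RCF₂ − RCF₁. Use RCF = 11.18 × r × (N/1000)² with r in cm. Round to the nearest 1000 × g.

98000 ×g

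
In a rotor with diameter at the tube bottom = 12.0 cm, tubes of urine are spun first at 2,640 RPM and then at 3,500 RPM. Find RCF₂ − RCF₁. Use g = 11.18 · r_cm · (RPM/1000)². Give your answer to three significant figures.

r = 12.0 / 2 = 6 cm
RCF₁ = 11.18 × 6 × (2.64)² = 11.18 × 6 × 6.9696 ≈ 467.5 × g
RCF₂ = 11.18 × 6 × (3.5)² = 11.18 × 6 × 12.25 ≈ 821.7 × g
Increase = 821.7 − 467.5 = 354.2

≈ 354 g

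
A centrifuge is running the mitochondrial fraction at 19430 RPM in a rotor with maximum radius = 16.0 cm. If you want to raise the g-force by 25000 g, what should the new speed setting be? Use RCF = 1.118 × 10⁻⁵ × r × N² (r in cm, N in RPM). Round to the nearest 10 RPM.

≈ 22740 RPM

Current RCF = 1.118 × 10⁻⁵ × 16 × (19430)² = 1.118 × 10⁻⁵ × 16 × 377,524,900 ≈ 67,531.7 × g
Target RCF = 67,531.7 + 25,000 = 92,531.7 × g
N² = 92,531.7 / (17.888 × 10⁻⁵) = 517,283,654
N ≈ √517,283,654 ≈ 22,743.9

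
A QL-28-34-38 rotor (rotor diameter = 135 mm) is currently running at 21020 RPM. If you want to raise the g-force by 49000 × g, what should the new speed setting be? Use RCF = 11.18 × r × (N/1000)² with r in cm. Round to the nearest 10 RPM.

≈ 33030 RPM

r = 135 mm / 2 = 67.5 mm = 6.75 cm
Current RCF = 11.18 × 6.75 × (21.02)² = 11.18 × 6.75 × 441.8404 ≈ 33,343.5 × g
Target RCF = 33,343.5 + 49,000 = 82,343.5 × g
(N/1000)² = 82,343.5 / 75.465 = 1091.148
N = 1000 × √1091.148 ≈ 33,032.5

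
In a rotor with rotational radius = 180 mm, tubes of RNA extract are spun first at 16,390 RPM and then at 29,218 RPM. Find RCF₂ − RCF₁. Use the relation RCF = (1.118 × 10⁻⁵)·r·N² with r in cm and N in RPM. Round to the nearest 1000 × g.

r = 180 mm = 18.0 cm
RCF₁ = 1.118 × 10⁻⁵ × 18 × (16390)² = 1.118 × 10⁻⁵ × 18 × 268,632,100 ≈ 54,059.5 × g
RCF₂ = 1.118 × 10⁻⁵ × 18 × (29218)² = 1.118 × 10⁻⁵ × 18 × 853,691,524 ≈ 171,796.9 × g
Increase = 171,796.9 − 54,059.5 = 117,737.4

≈ 118000 x g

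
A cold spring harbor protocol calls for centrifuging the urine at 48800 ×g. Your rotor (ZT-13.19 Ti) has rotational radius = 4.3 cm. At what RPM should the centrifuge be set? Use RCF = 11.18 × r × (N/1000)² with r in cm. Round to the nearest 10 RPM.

RCF = 11.18 × r × (N/1000)²
48,800 = 11.18 × 4.3 × (N/1000)²
(N/1000)² = 48,800 / 48.074 = 1015.102
N = 1000 × √1015.102 ≈ 31,860.7

31860 RPM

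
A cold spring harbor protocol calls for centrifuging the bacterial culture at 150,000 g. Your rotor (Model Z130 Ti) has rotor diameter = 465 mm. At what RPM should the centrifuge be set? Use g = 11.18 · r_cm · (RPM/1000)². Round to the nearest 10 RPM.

r = 465 mm / 2 = 232.5 mm = 23.25 cm
150,000 = 11.18 × 23.25 × (N/1000)²
(N/1000)² = 150,000 / 259.935 = 577.0673
N = 1000 × √577.0673 ≈ 24,022.2

N ≈ 24020 RPM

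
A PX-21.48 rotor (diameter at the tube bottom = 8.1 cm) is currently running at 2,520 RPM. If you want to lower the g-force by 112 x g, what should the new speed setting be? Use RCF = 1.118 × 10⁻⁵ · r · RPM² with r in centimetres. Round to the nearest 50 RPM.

≈ 1950 RPM

r = 8.1 / 2 = 4.05 cm
Current RCF = 1.118 × 10⁻⁵ × 4.05 × (2520)² = 1.118 × 10⁻⁵ × 4.05 × 6,350,400 ≈ 287.5 × g
Target RCF = 287.5 − 112 = 175.5 × g
N² = 175.5 / (4.5279 × 10⁻⁵) = 3,875,969
N ≈ √3,875,969 ≈ 1,968.7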